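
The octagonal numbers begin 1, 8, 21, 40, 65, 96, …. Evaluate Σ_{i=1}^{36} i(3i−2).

Σ i(3i−2) = 3Σi² − 2Σi over i = 1..36.
Σi = 666 and Σi² = 16206.
3·16206 − 2·666 = 47286.

47286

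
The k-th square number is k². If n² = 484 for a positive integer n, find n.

22

We need n² = 484, so n = √484 = 22.
Check: 22² = 484. ✓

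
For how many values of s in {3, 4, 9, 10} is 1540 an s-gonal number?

2

s = 3: P(3, 55) = 1540. ✓
s = 4: P(4, 39) = 1521 and P(4, 40) = 1600; 1540 is not s-gonal.
s = 9: P(9, 21) = 1491 and P(9, 22) = 1639; 1540 is not s-gonal.
s = 10: P(10, 20) = 1540. ✓
Hits: s ∈ {3, 10} → 2.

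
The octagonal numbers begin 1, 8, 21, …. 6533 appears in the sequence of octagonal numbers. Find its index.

Set n(3n−2) = 6533, giving 3n² − 2n − 6533 = 0.
The discriminant is 4 + 12·6533 = 78400, and √78400 = 280.
So n = (2 + 280) / 6 = 282/6 = 47.

47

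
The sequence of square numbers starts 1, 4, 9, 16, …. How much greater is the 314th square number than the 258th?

32032

314² = 98596 and 258² = 66564.
Difference: 98596 − 66564 = 32032.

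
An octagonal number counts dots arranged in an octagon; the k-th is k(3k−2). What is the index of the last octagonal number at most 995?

Solve n(3n−2) ≤ 995 for integer n.
n = 18 gives 936 ≤ 995, while n = 19 gives 1045 > 995; so the answer is index 18.

18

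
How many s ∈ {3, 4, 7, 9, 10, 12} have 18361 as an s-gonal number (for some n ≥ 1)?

2

s = 3: P(3, 191) = 18336 and P(3, 192) = 18528; 18361 is not s-gonal.
s = 4: P(4, 135) = 18225 and P(4, 136) = 18496; 18361 is not s-gonal.
s = 7: P(7, 86) = 18361. ✓
s = 9: P(9, 72) = 17964 and P(9, 73) = 18469; 18361 is not s-gonal.
s = 10: P(10, 68) = 18292 and P(10, 69) = 18837; 18361 is not s-gonal.
s = 12: P(12, 61) = 18361. ✓
Hits: s ∈ {7, 12} → 2.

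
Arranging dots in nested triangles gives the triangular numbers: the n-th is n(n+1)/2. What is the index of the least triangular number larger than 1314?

Solve n(n+1)/2 > 1314 for integer n.
The largest n with value ≤ 1314 is 50 (since 1275 ≤ 1314 < 1326), so the first above is n = 51, value 1326.

51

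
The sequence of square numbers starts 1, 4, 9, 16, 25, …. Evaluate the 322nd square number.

The 322nd square number is n² with n = 322.
322² = 103684.

103684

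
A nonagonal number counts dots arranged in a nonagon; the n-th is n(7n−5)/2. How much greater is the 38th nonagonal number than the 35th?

38·(7·38 − 5)/2 = 4959 and 35·(7·35 − 5)/2 = 4200.
Difference: 4959 − 4200 = 759.

759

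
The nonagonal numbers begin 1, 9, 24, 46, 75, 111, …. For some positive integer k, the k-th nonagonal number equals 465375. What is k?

Set n(7n−5)/2 = 465375, giving 7n² − 5n − 930750 = 0.
The discriminant is 25 + 56·465375 = 26061025, and √26061025 = 5105.
So n = (5 + 5105) / 14 = 5110/14 = 365.

365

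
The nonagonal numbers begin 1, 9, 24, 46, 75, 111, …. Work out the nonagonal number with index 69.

69·(7·69 − 5)/2 = 69·478/2 = 69·239 = 16491.

16491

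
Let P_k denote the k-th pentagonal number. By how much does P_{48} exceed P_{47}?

Consecutive pentagonal numbers differ by 3n − 2: here 3·48 − 2 = 142.

142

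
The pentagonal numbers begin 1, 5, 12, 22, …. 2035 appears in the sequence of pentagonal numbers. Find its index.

Set n(3n−1)/2 = 2035, giving 3n² − n − 4070 = 0.
The discriminant is 1 + 24·2035 = 48841, and √48841 = 221.
So n = (1 + 221) / 6 = 222/6 = 37.

37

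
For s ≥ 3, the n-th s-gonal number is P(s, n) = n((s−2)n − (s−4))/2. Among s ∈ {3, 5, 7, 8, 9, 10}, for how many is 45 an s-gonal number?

1

s = 3: P(3, 9) = 45. ✓
s = 5: P(5, 5) = 35 and P(5, 6) = 51; 45 is not s-gonal.
s = 7: P(7, 4) = 34 and P(7, 5) = 55; 45 is not s-gonal.
s = 8: P(8, 4) = 40 and P(8, 5) = 65; 45 is not s-gonal.
s = 9: P(9, 3) = 24 and P(9, 4) = 46; 45 is not s-gonal.
s = 10: P(10, 3) = 27 and P(10, 4) = 52; 45 is not s-gonal.
Hits: s ∈ {3} → 1.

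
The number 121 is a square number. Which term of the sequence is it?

11

We need n² = 121, so n = √121 = 11.
Check: 11² = 121. ✓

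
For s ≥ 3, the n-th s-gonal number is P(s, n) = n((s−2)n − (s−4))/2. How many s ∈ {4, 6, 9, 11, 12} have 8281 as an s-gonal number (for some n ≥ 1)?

2

s = 4: P(4, 91) = 8281. ✓
s = 6: P(6, 64) = 8128 and P(6, 65) = 8385; 8281 is not s-gonal.
s = 9: P(9, 49) = 8281. ✓
s = 11: P(11, 43) = 8170 and P(11, 44) = 8558; 8281 is not s-gonal.
s = 12: P(12, 41) = 8241 and P(12, 42) = 8652; 8281 is not s-gonal.
Hits: s ∈ {4, 9} → 2.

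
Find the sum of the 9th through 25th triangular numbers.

2805

Σ i(i+1)/2 = (Σi² + Σi) / 2 over i = 9..25.
Σi = 325 − 36 = 289 and Σi² = 5525 − 204 = 5321.
(1·5321 + 1·289) / 2 = 5610/2 = 2805.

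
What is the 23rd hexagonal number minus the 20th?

255

23·(2·23 − 1) = 1035 and 20·(2·20 − 1) = 780.
Difference: 1035 − 780 = 255.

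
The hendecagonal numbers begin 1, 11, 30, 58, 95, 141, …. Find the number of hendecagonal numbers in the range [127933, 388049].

126

The n-th hendecagonal number is n(9n−7)/2.
Smallest index with value ≥ 127933: n = 169 (giving 127933).
Largest index with value ≤ 388049: n = 294 (giving 387933).
Indices 169 through 294: 126 terms.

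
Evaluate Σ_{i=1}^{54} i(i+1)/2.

27720

Σ i(i+1)/2 = (Σi² + Σi) / 2 over i = 1..54.
Σi = 1485 and Σi² = 53955.
(1·53955 + 1·1485) / 2 = 55440/2 = 27720.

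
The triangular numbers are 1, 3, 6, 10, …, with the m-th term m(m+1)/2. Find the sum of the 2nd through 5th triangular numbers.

34

Σ i(i+1)/2 = (Σi² + Σi) / 2 over i = 2..5.
Σi = 15 − 1 = 14 and Σi² = 55 − 1 = 54.
(1·54 + 1·14) / 2 = 68/2 = 34.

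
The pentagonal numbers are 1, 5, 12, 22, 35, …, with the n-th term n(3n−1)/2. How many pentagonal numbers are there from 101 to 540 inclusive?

The n-th pentagonal number is n(3n−1)/2.
Smallest index with value ≥ 101: n = 9 (giving 117).
Largest index with value ≤ 540: n = 19 (giving 532).
Indices 9 through 19: 11 terms.

11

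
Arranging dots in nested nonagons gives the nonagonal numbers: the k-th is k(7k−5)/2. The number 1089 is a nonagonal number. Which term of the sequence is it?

Set n(7n−5)/2 = 1089, giving 7n² − 5n − 2178 = 0.
The discriminant is 25 + 56·1089 = 61009, and √61009 = 247.
So n = (5 + 247) / 14 = 252/14 = 18.

18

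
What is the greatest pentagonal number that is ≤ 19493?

Solve n(3n−1)/2 ≤ 19493 for integer n.
n = 114 gives 19437 ≤ 19493, while n = 115 gives 19780 > 19493; so the answer is 19437.

19437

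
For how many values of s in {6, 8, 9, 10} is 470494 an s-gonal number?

1

s = 6: P(6, 485) = 469965 and P(6, 486) = 471906; 470494 is not s-gonal.
s = 8: P(8, 396) = 469656 and P(8, 397) = 472033; 470494 is not s-gonal.
s = 9: P(9, 367) = 470494. ✓
s = 10: P(10, 343) = 469567 and P(10, 344) = 472312; 470494 is not s-gonal.
Hits: s ∈ {9} → 1.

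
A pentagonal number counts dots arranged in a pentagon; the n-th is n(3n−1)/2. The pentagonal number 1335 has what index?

Set n(3n−1)/2 = 1335, giving 3n² − n − 2670 = 0.
The discriminant is 1 + 24·1335 = 32041, and √32041 = 179.
So n = (1 + 179) / 6 = 180/6 = 30.
Check: 30·(3·30 − 1)/2 = 1335. ✓

30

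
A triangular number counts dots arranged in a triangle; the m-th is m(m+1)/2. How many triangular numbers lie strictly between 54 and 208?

10

The n-th triangular number is n(n+1)/2.
Smallest index with value > 54: n = 10 (giving 55).
Largest index with value < 208: n = 19 (giving 190).
Indices 10 through 19: 10 terms.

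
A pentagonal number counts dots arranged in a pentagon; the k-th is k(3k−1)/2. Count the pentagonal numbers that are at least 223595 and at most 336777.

The n-th pentagonal number is n(3n−1)/2.
Smallest index with value ≥ 223595: n = 387 (giving 224460).
Largest index with value ≤ 336777: n = 474 (giving 336777).
Indices 387 through 474: 88 terms.

88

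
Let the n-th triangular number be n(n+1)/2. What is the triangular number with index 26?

The 26th triangular number is n(n+1)/2 with n = 26.
26·27/2 = 702/2 = 351.

351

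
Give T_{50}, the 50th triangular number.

1275

The 50th triangular number is n(n+1)/2 with n = 50.
50·51/2 = 2550/2 = 1275.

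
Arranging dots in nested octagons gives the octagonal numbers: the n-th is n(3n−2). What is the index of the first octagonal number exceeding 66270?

Solve n(3n−2) > 66270 for integer n.
The largest n with value ≤ 66270 is 148 (since 65416 ≤ 66270 < 66305), so the first above is n = 149, value 66305.

149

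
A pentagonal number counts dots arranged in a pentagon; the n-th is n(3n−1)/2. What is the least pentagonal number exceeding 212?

247

Solve n(3n−1)/2 > 212 for integer n.
The largest n with value ≤ 212 is 12 (since 210 ≤ 212 < 247), so the first above is n = 13, value 247.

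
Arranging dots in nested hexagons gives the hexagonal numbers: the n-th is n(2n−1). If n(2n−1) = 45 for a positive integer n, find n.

5

Set n(2n−1) = 45, giving 2n² − n − 45 = 0.
The discriminant is 1 + 8·45 = 361, and √361 = 19.
So n = (1 + 19) / 4 = 20/4 = 5.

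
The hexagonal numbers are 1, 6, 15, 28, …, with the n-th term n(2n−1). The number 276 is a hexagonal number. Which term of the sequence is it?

12

Set n(2n−1) = 276, giving 2n² − n − 276 = 0.
The discriminant is 1 + 8·276 = 2209, and √2209 = 47.
So n = (1 + 47) / 4 = 48/4 = 12.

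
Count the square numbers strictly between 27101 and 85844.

128

The n-th square number is n².
Smallest index with value > 27101: n = 165 (giving 27225).
Largest index with value < 85844: n = 292 (giving 85264).
Indices 165 through 292: 128 terms.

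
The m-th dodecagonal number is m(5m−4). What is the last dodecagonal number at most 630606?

Solve n(5n−4) ≤ 630606 for integer n.
n = 355 gives 628705 ≤ 630606, while n = 356 gives 632256 > 630606; so the answer is 628705.

628705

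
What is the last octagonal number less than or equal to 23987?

Solve n(3n−2) ≤ 23987 for integer n.
n = 89 gives 23585 ≤ 23987, while n = 90 gives 24120 > 23987; so the answer is 23585.

23585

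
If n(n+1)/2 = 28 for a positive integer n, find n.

Set n(n+1)/2 = 28, giving n² + n − 56 = 0.
The discriminant is 1 + 8·28 = 225, and √225 = 15.
So n = (-1 + 15) / 2 = 14/2 = 7.

7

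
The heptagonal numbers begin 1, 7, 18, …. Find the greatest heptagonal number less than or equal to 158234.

157126

Solve n(5n−3)/2 ≤ 158234 for integer n.
n = 251 gives 157126 ≤ 158234, while n = 252 gives 158382 > 158234; so the answer is 157126.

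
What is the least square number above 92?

100

Solve n² > 92 for integer n.
The largest n with value ≤ 92 is 9 (since 81 ≤ 92 < 100), so the first above is n = 10, value 100.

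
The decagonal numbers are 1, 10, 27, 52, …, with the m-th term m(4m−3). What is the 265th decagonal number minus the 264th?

2113

Consecutive decagonal numbers differ by 8n − 7: here 8·265 − 7 = 2113.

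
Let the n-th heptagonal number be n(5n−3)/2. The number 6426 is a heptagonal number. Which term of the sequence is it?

Set n(5n−3)/2 = 6426, giving 5n² − 3n − 12852 = 0.
So n = (3 + 507) / 10 = 510/10 = 51.
Check: 51·(5·51 − 3)/2 = 6426. ✓

51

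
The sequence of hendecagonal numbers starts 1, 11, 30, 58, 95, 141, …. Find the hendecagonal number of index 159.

113208

The 159th hendecagonal number is n(9n−7)/2 with n = 159.
159·(9·159 − 7)/2 = 159·1424/2 = 159·712 = 113208.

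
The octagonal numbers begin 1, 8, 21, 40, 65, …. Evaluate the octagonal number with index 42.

5208

42·(3·42 − 2) = 42·124 = 5208.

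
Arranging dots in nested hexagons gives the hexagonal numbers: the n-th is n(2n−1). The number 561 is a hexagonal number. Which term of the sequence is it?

17

Set n(2n−1) = 561, giving 2n² − n − 561 = 0.
The discriminant is 1 + 8·561 = 4489, and √4489 = 67.
So n = (1 + 67) / 4 = 68/4 = 17.
Check: 17·(2·17 − 1) = 561. ✓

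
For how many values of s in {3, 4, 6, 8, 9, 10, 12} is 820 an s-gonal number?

1

s = 3: P(3, 40) = 820. ✓
s = 4: P(4, 28) = 784 and P(4, 29) = 841; 820 is not s-gonal.
s = 6: P(6, 20) = 780 and P(6, 21) = 861; 820 is not s-gonal.
s = 8: P(8, 16) = 736 and P(8, 17) = 833; 820 is not s-gonal.
s = 9: P(9, 15) = 750 and P(9, 16) = 856; 820 is not s-gonal.
s = 10: P(10, 14) = 742 and P(10, 15) = 855; 820 is not s-gonal.
s = 12: P(12, 13) = 793 and P(12, 14) = 924; 820 is not s-gonal.
Hits: s ∈ {3} → 1.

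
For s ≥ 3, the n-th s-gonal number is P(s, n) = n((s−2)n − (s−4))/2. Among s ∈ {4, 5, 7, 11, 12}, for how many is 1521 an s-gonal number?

s = 4: P(4, 39) = 1521. ✓
s = 5: P(5, 32) = 1520 and P(5, 33) = 1617; 1521 is not s-gonal.
s = 7: P(7, 24) = 1404 and P(7, 25) = 1525; 1521 is not s-gonal.
s = 11: P(11, 18) = 1395 and P(11, 19) = 1558; 1521 is not s-gonal.
s = 12: P(12, 17) = 1377 and P(12, 18) = 1548; 1521 is not s-gonal.
Hits: s ∈ {4} → 1.

1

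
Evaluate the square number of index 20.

400

20² = 400.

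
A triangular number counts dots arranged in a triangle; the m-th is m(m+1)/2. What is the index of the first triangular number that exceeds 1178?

Solve n(n+1)/2 > 1178 for integer n.
The largest n with value ≤ 1178 is 48 (since 1176 ≤ 1178 < 1225), so the first above is n = 49, value 1225.

49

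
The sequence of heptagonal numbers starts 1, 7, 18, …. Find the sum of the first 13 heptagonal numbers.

1911

Σ i(5i−3)/2 = (5Σi² − 3Σi) / 2 over i = 1..13.
Σi = 91 and Σi² = 819.
(5·819 − 3·91) / 2 = 3822/2 = 1911.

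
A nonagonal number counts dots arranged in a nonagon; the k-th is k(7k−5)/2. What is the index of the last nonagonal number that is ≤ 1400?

Solve n(7n−5)/2 ≤ 1400 for integer n.
n = 20 gives 1350 ≤ 1400, while n = 21 gives 1491 > 1400; so the answer is index 20.

20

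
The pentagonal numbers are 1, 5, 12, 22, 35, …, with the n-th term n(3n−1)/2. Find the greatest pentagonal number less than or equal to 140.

117

Solve n(3n−1)/2 ≤ 140 for integer n.
n = 9 gives 117 ≤ 140, while n = 10 gives 145 > 140; so the answer is 117.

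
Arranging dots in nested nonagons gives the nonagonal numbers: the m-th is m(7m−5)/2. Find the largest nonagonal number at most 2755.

Solve n(7n−5)/2 ≤ 2755 for integer n.
n = 28 gives 2674 ≤ 2755, while n = 29 gives 2871 > 2755; so the answer is 2674.

2674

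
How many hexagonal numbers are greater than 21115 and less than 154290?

174

The n-th hexagonal number is n(2n−1).
Smallest index with value > 21115: n = 104 (giving 21528).
Largest index with value < 154290: n = 277 (giving 153181).
Indices 104 through 277: 174 terms.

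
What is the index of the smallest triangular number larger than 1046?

Solve n(n+1)/2 > 1046 for integer n.
The largest n with value ≤ 1046 is 45 (since 1035 ≤ 1046 < 1081), so the first above is n = 46, value 1081.

46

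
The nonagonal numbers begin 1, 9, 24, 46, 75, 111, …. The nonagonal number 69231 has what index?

141

Set n(7n−5)/2 = 69231, giving 7n² − 5n − 138462 = 0.
The discriminant is 25 + 56·69231 = 3876961, and √3876961 = 1969.
So n = (5 + 1969) / 14 = 1974/14 = 141.
Check: 141·(7·141 − 5)/2 = 69231. ✓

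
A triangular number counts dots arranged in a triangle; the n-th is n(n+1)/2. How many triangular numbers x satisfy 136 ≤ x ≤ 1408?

37

The n-th triangular number is n(n+1)/2.
Smallest index with value ≥ 136: n = 16 (giving 136).
Largest index with value ≤ 1408: n = 52 (giving 1378).
Indices 16 through 52: 37 terms.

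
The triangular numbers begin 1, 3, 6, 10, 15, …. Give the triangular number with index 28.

28·29/2 = 812/2 = 406.

406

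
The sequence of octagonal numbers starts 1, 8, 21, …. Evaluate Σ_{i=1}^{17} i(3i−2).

Σ i(3i−2) = 3Σi² − 2Σi over i = 1..17.
Σi = 153 and Σi² = 1785.
3·1785 − 2·153 = 5049.

5049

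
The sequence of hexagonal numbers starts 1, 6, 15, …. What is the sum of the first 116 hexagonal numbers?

Σ i(2i−1) = 2Σi² − Σi over i = 1..116.
Σi = 6786 and Σi² = 527046.
2·527046 − 1·6786 = 1047306.

1047306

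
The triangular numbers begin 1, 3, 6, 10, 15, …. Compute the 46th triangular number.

1081

46·47/2 = 2162/2 = 1081.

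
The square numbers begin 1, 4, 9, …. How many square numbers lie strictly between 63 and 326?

The n-th square number is n².
Smallest index with value > 63: n = 8 (giving 64).
Largest index with value < 326: n = 18 (giving 324).
Indices 8 through 18: 11 terms.

11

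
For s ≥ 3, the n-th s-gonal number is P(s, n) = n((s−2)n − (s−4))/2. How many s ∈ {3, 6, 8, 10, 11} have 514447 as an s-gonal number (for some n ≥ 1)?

s = 3: P(3, 1013) = 513591 and P(3, 1014) = 514605; 514447 is not s-gonal.
s = 6: P(6, 507) = 513591 and P(6, 508) = 515620; 514447 is not s-gonal.
s = 8: P(8, 414) = 513360 and P(8, 415) = 515845; 514447 is not s-gonal.
s = 10: P(10, 359) = 514447. ✓
s = 11: P(11, 338) = 512915 and P(11, 339) = 515958; 514447 is not s-gonal.
Hits: s ∈ {10} → 1.

1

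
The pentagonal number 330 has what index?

Set n(3n−1)/2 = 330, giving 3n² − n − 660 = 0.
The discriminant is 1 + 24·330 = 7921, and √7921 = 89.
So n = (1 + 89) / 6 = 90/6 = 15.
Check: 15·(3·15 − 1)/2 = 330. ✓

15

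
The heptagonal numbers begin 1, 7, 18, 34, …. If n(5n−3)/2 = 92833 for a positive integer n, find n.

193

Set n(5n−3)/2 = 92833, giving 5n² − 3n − 185666 = 0.
So n = (3 + 1927) / 10 = 1930/10 = 193.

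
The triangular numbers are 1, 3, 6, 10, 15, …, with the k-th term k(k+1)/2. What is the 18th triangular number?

The 18th triangular number is n(n+1)/2 with n = 18.
18·19/2 = 342/2 = 171.

171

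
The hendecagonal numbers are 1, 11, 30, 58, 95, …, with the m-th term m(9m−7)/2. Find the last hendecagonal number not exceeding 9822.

9776

Solve n(9n−7)/2 ≤ 9822 for integer n.
n = 47 gives 9776 ≤ 9822, while n = 48 gives 10200 > 9822; so the answer is 9776.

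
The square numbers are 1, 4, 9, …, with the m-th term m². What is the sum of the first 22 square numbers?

3795

Σ_{i=1}^{22} i² = 22·23·45/6 = 3795.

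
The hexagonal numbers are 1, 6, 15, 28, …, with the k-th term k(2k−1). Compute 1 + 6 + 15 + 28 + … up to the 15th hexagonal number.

2360

Σ i(2i−1) = 2Σi² − Σi over i = 1..15.
Σi = 120 and Σi² = 1240.
2·1240 − 1·120 = 2360.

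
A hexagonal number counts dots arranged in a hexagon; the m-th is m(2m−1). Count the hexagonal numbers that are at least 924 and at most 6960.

The n-th hexagonal number is n(2n−1).
Smallest index with value ≥ 924: n = 22 (giving 946).
Largest index with value ≤ 6960: n = 59 (giving 6903).
Indices 22 through 59: 38 terms.

38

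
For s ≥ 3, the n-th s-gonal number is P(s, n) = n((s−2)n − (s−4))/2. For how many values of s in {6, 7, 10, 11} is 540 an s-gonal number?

2

s = 6: P(6, 16) = 496 and P(6, 17) = 561; 540 is not s-gonal.
s = 7: P(7, 15) = 540. ✓
s = 10: P(10, 12) = 540. ✓
s = 11: P(11, 11) = 506 and P(11, 12) = 606; 540 is not s-gonal.
Hits: s ∈ {7, 10} → 2.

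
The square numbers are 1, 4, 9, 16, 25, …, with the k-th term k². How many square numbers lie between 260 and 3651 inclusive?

44

The n-th square number is n².
Smallest index with value ≥ 260: n = 17 (giving 289).
Largest index with value ≤ 3651: n = 60 (giving 3600).
Indices 17 through 60: 44 terms.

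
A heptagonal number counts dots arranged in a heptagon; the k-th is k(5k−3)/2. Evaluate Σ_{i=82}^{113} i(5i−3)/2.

Σ i(5i−3)/2 = (5Σi² − 3Σi) / 2 over i = 82..113.
Σi = 6441 − 3321 = 3120 and Σi² = 487369 − 180441 = 306928.
(5·306928 − 3·3120) / 2 = 1525280/2 = 762640.

762640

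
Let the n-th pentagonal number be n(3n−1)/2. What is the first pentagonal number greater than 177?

Solve n(3n−1)/2 > 177 for integer n.
The largest n with value ≤ 177 is 11 (since 176 ≤ 177 < 210), so the first above is n = 12, value 210.

210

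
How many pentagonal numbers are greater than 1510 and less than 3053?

The n-th pentagonal number is n(3n−1)/2.
Smallest index with value > 1510: n = 32 (giving 1520).
Largest index with value < 3053: n = 45 (giving 3015).
Indices 32 through 45: 14 terms.

14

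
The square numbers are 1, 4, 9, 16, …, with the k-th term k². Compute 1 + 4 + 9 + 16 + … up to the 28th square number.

7714

Σ_{i=1}^{28} i² = 28·29·57/6 = 7714.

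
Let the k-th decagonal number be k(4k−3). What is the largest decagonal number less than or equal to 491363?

488950

Solve n(4n−3) ≤ 491363 for integer n.
n = 350 gives 488950 ≤ 491363, while n = 351 gives 491751 > 491363; so the answer is 488950.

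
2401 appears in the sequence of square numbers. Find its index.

We need n² = 2401, so n = √2401 = 49.

49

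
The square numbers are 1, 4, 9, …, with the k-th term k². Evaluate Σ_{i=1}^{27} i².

Σ_{i=1}^{27} i² = 27·28·55/6 = 6930.

6930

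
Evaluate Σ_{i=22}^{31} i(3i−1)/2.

Σ i(3i−1)/2 = (3Σi² − Σi) / 2 over i = 22..31.
Σi = 496 − 231 = 265 and Σi² = 10416 − 3311 = 7105.
(3·7105 − 1·265) / 2 = 21050/2 = 10525.

10525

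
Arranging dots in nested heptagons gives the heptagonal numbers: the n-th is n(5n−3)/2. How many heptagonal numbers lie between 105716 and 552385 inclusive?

265

The n-th heptagonal number is n(5n−3)/2.
Smallest index with value ≥ 105716: n = 206 (giving 105781).
Largest index with value ≤ 552385: n = 470 (giving 551545).
Indices 206 through 470: 265 terms.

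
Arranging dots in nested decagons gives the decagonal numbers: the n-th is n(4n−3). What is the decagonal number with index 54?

The 54th decagonal number is n(4n−3) with n = 54.
54·(4·54 − 3) = 54·213 = 11502.

11502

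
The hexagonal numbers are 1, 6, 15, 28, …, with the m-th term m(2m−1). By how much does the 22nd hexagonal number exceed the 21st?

Consecutive hexagonal numbers differ by 4n − 3: here 4·22 − 3 = 85.

85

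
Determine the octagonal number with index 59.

The 59th octagonal number is n(3n−2) with n = 59.
59·(3·59 − 2) = 59·175 = 10325.

10325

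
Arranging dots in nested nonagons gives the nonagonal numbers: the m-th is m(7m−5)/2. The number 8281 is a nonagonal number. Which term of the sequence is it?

49

Set n(7n−5)/2 = 8281, giving 7n² − 5n − 16562 = 0.
The discriminant is 25 + 56·8281 = 463761, and √463761 = 681.
So n = (5 + 681) / 14 = 686/14 = 49.
Check: 49·(7·49 − 5)/2 = 8281. ✓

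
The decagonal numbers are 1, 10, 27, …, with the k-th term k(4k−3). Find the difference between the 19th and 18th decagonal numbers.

Consecutive decagonal numbers differ by 8n − 7: here 8·19 − 7 = 145.

145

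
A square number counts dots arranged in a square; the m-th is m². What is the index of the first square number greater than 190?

Solve n² > 190 for integer n.
The largest n with value ≤ 190 is 13 (since 169 ≤ 190 < 196), so the first above is n = 14, value 196.

14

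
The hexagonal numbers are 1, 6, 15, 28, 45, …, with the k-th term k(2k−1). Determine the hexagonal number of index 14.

378

The 14th hexagonal number is n(2n−1) with n = 14.
14·(2·14 − 1) = 14·27 = 378.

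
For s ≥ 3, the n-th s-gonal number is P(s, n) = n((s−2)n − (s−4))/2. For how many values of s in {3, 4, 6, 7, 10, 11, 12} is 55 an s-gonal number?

2

s = 3: P(3, 10) = 55. ✓
s = 4: P(4, 7) = 49 and P(4, 8) = 64; 55 is not s-gonal.
s = 6: P(6, 5) = 45 and P(6, 6) = 66; 55 is not s-gonal.
s = 7: P(7, 5) = 55. ✓
s = 10: P(10, 4) = 52 and P(10, 5) = 85; 55 is not s-gonal.
s = 11: P(11, 3) = 30 and P(11, 4) = 58; 55 is not s-gonal.
s = 12: P(12, 3) = 33 and P(12, 4) = 64; 55 is not s-gonal.
Hits: s ∈ {3, 7} → 2.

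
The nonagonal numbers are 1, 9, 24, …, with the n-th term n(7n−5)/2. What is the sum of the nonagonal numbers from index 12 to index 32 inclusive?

37114

Σ i(7i−5)/2 = (7Σi² − 5Σi) / 2 over i = 12..32.
Σi = 528 − 66 = 462 and Σi² = 11440 − 506 = 10934.
(7·10934 − 5·462) / 2 = 74228/2 = 37114.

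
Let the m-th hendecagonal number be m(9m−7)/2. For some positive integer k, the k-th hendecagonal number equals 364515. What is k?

Set n(9n−7)/2 = 364515, giving 9n² − 7n − 729030 = 0.
So n = (7 + 5123) / 18 = 5130/18 = 285.

285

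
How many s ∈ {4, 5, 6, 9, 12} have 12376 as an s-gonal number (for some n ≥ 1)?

s = 4: P(4, 111) = 12321 and P(4, 112) = 12544; 12376 is not s-gonal.
s = 5: P(5, 91) = 12376. ✓
s = 6: P(6, 78) = 12090 and P(6, 79) = 12403; 12376 is not s-gonal.
s = 9: P(9, 59) = 12036 and P(9, 60) = 12450; 12376 is not s-gonal.
s = 12: P(12, 50) = 12300 and P(12, 51) = 12801; 12376 is not s-gonal.
Hits: s ∈ {5} → 1.

1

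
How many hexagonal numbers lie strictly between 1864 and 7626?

31

The n-th hexagonal number is n(2n−1).
Smallest index with value > 1864: n = 31 (giving 1891).
Largest index with value < 7626: n = 61 (giving 7381).
Indices 31 through 61: 31 terms.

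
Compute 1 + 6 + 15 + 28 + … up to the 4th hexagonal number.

50

Σ i(2i−1) = 2Σi² − Σi over i = 1..4.
Σi = 10 and Σi² = 30.
2·30 − 1·10 = 50.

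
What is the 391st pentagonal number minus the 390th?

Consecutive pentagonal numbers differ by 3n − 2: here 3·391 − 2 = 1171.

1171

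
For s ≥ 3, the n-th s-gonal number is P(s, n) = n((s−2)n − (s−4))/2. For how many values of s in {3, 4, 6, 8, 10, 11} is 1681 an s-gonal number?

1

s = 3: P(3, 57) = 1653 and P(3, 58) = 1711; 1681 is not s-gonal.
s = 4: P(4, 41) = 1681. ✓
s = 6: P(6, 29) = 1653 and P(6, 30) = 1770; 1681 is not s-gonal.
s = 8: P(8, 24) = 1680 and P(8, 25) = 1825; 1681 is not s-gonal.
s = 10: P(10, 20) = 1540 and P(10, 21) = 1701; 1681 is not s-gonal.
s = 11: P(11, 19) = 1558 and P(11, 20) = 1730; 1681 is not s-gonal.
Hits: s ∈ {4} → 1.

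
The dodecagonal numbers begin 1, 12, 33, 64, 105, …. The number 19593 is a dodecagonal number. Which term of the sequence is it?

63

Set n(5n−4) = 19593, giving 5n² − 4n − 19593 = 0.
The discriminant is 16 + 20·19593 = 391876, and √391876 = 626.
So n = (4 + 626) / 10 = 630/10 = 63.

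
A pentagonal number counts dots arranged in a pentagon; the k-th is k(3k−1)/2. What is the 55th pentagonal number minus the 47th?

1220

55·(3·55 − 1)/2 = 4510 and 47·(3·47 − 1)/2 = 3290.
Difference: 4510 − 3290 = 1220.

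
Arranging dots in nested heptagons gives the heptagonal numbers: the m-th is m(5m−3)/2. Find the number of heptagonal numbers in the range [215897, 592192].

193

The n-th heptagonal number is n(5n−3)/2.
Smallest index with value ≥ 215897: n = 295 (giving 217120).
Largest index with value ≤ 592192: n = 487 (giving 592192).
Indices 295 through 487: 193 terms.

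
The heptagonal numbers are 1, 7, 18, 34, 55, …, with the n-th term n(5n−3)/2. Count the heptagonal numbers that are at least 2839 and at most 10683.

The n-th heptagonal number is n(5n−3)/2.
Smallest index with value ≥ 2839: n = 34 (giving 2839).
Largest index with value ≤ 10683: n = 65 (giving 10465).
Indices 34 through 65: 32 terms.

32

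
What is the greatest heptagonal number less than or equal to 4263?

4141

Solve n(5n−3)/2 ≤ 4263 for integer n.
n = 41 gives 4141 ≤ 4263, while n = 42 gives 4347 > 4263; so the answer is 4141.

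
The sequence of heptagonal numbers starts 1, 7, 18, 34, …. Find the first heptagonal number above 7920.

8037

Solve n(5n−3)/2 > 7920 for integer n.
The largest n with value ≤ 7920 is 56 (since 7756 ≤ 7920 < 8037), so the first above is n = 57, value 8037.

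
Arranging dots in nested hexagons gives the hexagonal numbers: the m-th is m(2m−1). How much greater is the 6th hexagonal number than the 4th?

38

6·(2·6 − 1) = 66 and 4·(2·4 − 1) = 28.
Difference: 66 − 28 = 38.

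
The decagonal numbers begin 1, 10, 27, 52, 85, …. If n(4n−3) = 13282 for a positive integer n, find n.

58

Set n(4n−3) = 13282, giving 4n² − 3n − 13282 = 0.
The discriminant is 9 + 16·13282 = 212521, and √212521 = 461.
So n = (3 + 461) / 8 = 464/8 = 58.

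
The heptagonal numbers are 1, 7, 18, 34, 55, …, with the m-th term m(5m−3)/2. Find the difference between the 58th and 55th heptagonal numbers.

843

58·(5·58 − 3)/2 = 8323 and 55·(5·55 − 3)/2 = 7480.
Difference: 8323 − 7480 = 843.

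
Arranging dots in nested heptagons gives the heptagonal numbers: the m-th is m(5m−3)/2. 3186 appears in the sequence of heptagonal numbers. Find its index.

Set n(5n−3)/2 = 3186, giving 5n² − 3n − 6372 = 0.
The discriminant is 9 + 40·3186 = 127449, and √127449 = 357.
So n = (3 + 357) / 10 = 360/10 = 36.

36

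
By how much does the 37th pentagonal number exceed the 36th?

109

Consecutive pentagonal numbers differ by 3n − 2: here 3·37 − 2 = 109.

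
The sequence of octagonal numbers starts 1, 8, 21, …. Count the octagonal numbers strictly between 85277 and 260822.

The n-th octagonal number is n(3n−2).
Smallest index with value > 85277: n = 169 (giving 85345).
Largest index with value < 260822: n = 295 (giving 260485).
Indices 169 through 295: 127 terms.

127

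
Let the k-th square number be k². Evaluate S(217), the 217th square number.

47089

The 217th square number is n² with n = 217.
217² = 47089.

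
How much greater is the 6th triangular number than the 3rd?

6·7/2 = 21 and 3·4/2 = 6.
Difference: 21 − 6 = 15.

15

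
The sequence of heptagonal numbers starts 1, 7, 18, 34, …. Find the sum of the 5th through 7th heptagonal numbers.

Σ i(5i−3)/2 = (5Σi² − 3Σi) / 2 over i = 5..7.
Σi = 28 − 10 = 18 and Σi² = 140 − 30 = 110.
(5·110 − 3·18) / 2 = 496/2 = 248.

248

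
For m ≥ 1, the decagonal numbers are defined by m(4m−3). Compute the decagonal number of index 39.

The 39th decagonal number is n(4n−3) with n = 39.
39·(4·39 − 3) = 39·153 = 5967.

5967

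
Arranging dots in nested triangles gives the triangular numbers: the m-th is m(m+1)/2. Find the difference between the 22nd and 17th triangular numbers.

100

22·23/2 = 253 and 17·18/2 = 153.
Difference: 253 − 153 = 100.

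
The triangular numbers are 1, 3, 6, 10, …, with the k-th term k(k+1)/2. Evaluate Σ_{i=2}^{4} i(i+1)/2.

19

Σ i(i+1)/2 = (Σi² + Σi) / 2 over i = 2..4.
Σi = 10 − 1 = 9 and Σi² = 30 − 1 = 29.
(1·29 + 1·9) / 2 = 38/2 = 19.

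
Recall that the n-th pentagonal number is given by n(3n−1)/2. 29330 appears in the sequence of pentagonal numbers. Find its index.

Set n(3n−1)/2 = 29330, giving 3n² − n − 58660 = 0.
The discriminant is 1 + 24·29330 = 703921, and √703921 = 839.
So n = (1 + 839) / 6 = 840/6 = 140.

140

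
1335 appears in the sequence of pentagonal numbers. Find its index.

Set n(3n−1)/2 = 1335, giving 3n² − n − 2670 = 0.
The discriminant is 1 + 24·1335 = 32041, and √32041 = 179.
So n = (1 + 179) / 6 = 180/6 = 30.

30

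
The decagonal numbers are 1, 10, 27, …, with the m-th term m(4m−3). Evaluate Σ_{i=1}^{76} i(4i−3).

588126

Σ i(4i−3) = 4Σi² − 3Σi over i = 1..76.
Σi = 2926 and Σi² = 149226.
4·149226 − 3·2926 = 588126.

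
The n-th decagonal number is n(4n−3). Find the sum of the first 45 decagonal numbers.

122475

Σ i(4i−3) = 4Σi² − 3Σi over i = 1..45.
Σi = 1035 and Σi² = 31395.
4·31395 − 3·1035 = 122475.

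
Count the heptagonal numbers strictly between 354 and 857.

The n-th heptagonal number is n(5n−3)/2.
Smallest index with value > 354: n = 13 (giving 403).
Largest index with value < 857: n = 18 (giving 783).
Indices 13 through 18: 6 terms.

6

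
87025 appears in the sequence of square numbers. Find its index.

295

We need n² = 87025, so n = √87025 = 295.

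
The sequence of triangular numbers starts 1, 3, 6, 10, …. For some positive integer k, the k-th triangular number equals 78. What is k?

Set n(n+1)/2 = 78, giving n² + n − 156 = 0.
The discriminant is 1 + 8·78 = 625, and √625 = 25.
So n = (-1 + 25) / 2 = 24/2 = 12.
Check: 12·13/2 = 78. ✓

12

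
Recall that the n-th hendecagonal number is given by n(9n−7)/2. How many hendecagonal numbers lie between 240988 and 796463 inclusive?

The n-th hendecagonal number is n(9n−7)/2.
Smallest index with value ≥ 240988: n = 232 (giving 241396).
Largest index with value ≤ 796463: n = 421 (giving 796111).
Indices 232 through 421: 190 terms.

190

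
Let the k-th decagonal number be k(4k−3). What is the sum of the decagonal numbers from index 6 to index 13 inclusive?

2828

Σ i(4i−3) = 4Σi² − 3Σi over i = 6..13.
Σi = 91 − 15 = 76 and Σi² = 819 − 55 = 764.
4·764 − 3·76 = 2828.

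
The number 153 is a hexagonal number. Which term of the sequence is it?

Set n(2n−1) = 153, giving 2n² − n − 153 = 0.
The discriminant is 1 + 8·153 = 1225, and √1225 = 35.
So n = (1 + 35) / 4 = 36/4 = 9.
Check: 9·(2·9 − 1) = 153. ✓

9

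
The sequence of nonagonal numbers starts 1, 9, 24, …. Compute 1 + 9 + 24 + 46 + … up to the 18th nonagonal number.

6954

Σ i(7i−5)/2 = (7Σi² − 5Σi) / 2 over i = 1..18.
Σi = 171 and Σi² = 2109.
(7·2109 − 5·171) / 2 = 13908/2 = 6954.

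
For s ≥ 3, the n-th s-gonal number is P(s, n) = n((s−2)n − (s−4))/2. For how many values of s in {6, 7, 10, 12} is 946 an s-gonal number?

1

s = 6: P(6, 22) = 946. ✓
s = 7: P(7, 19) = 874 and P(7, 20) = 970; 946 is not s-gonal.
s = 10: P(10, 15) = 855 and P(10, 16) = 976; 946 is not s-gonal.
s = 12: P(12, 14) = 924 and P(12, 15) = 1065; 946 is not s-gonal.
Hits: s ∈ {6} → 1.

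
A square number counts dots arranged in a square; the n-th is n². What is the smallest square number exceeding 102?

121

Solve n² > 102 for integer n.
The largest n with value ≤ 102 is 10 (since 100 ≤ 102 < 121), so the first above is n = 11, value 121.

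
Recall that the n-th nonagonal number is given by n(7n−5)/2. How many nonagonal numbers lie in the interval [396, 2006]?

The n-th nonagonal number is n(7n−5)/2.
Smallest index with value ≥ 396: n = 11 (giving 396).
Largest index with value ≤ 2006: n = 24 (giving 1956).
Indices 11 through 24: 14 terms.

14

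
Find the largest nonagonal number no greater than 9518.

9334

Solve n(7n−5)/2 ≤ 9518 for integer n.
n = 52 gives 9334 ≤ 9518, while n = 53 gives 9699 > 9518; so the answer is 9334.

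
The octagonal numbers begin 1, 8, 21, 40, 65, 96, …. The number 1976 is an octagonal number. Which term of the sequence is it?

26

Set n(3n−2) = 1976, giving 3n² − 2n − 1976 = 0.
The discriminant is 4 + 12·1976 = 23716, and √23716 = 154.
So n = (2 + 154) / 6 = 156/6 = 26.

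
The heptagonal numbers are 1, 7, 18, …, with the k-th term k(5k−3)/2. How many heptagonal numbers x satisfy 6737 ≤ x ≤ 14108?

23

The n-th heptagonal number is n(5n−3)/2.
Smallest index with value ≥ 6737: n = 53 (giving 6943).
Largest index with value ≤ 14108: n = 75 (giving 13950).
Indices 53 through 75: 23 terms.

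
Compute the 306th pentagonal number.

The 306th pentagonal number is n(3n−1)/2 with n = 306.
306·(3·306 − 1)/2 = 306·917/2 = 140301.

140301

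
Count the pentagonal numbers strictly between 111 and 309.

6

The n-th pentagonal number is n(3n−1)/2.
Smallest index with value > 111: n = 9 (giving 117).
Largest index with value < 309: n = 14 (giving 287).
Indices 9 through 14: 6 terms.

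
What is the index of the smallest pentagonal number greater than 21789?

121

Solve n(3n−1)/2 > 21789 for integer n.
The largest n with value ≤ 21789 is 120 (since 21540 ≤ 21789 < 21901), so the first above is n = 121, value 21901.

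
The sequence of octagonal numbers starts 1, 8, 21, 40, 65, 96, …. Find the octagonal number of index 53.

The 53rd octagonal number is n(3n−2) with n = 53.
53·(3·53 − 2) = 53·157 = 8321.

8321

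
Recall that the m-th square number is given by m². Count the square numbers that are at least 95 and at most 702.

The n-th square number is n².
Smallest index with value ≥ 95: n = 10 (giving 100).
Largest index with value ≤ 702: n = 26 (giving 676).
Indices 10 through 26: 17 terms.

17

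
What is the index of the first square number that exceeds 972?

32

Solve n² > 972 for integer n.
The largest n with value ≤ 972 is 31 (since 961 ≤ 972 < 1024), so the first above is n = 32, value 1024.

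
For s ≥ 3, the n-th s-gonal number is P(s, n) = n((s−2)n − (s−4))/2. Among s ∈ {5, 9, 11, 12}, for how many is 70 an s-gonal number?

s = 5: P(5, 7) = 70. ✓
s = 9: P(9, 4) = 46 and P(9, 5) = 75; 70 is not s-gonal.
s = 11: P(11, 4) = 58 and P(11, 5) = 95; 70 is not s-gonal.
s = 12: P(12, 4) = 64 and P(12, 5) = 105; 70 is not s-gonal.
Hits: s ∈ {5} → 1.

1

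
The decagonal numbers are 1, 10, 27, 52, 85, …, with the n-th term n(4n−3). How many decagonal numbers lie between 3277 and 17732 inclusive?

38

The n-th decagonal number is n(4n−3).
Smallest index with value ≥ 3277: n = 29 (giving 3277).
Largest index with value ≤ 17732: n = 66 (giving 17226).
Indices 29 through 66: 38 terms.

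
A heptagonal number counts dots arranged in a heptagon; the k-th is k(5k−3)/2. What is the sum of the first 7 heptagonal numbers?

Σ i(5i−3)/2 = (5Σi² − 3Σi) / 2 over i = 1..7.
Σi = 28 and Σi² = 140.
(5·140 − 3·28) / 2 = 616/2 = 308.

308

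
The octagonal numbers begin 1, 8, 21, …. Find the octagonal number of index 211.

The 211th octagonal number is n(3n−2) with n = 211.
211·(3·211 − 2) = 211·631 = 133141.

133141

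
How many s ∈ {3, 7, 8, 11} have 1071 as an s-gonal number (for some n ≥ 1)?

1

s = 3: P(3, 45) = 1035 and P(3, 46) = 1081; 1071 is not s-gonal.
s = 7: P(7, 21) = 1071. ✓
s = 8: P(8, 19) = 1045 and P(8, 20) = 1160; 1071 is not s-gonal.
s = 11: P(11, 15) = 960 and P(11, 16) = 1096; 1071 is not s-gonal.
Hits: s ∈ {7} → 1.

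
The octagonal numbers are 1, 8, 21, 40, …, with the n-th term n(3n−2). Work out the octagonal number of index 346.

358456

346·(3·346 − 2) = 346·1036 = 358456.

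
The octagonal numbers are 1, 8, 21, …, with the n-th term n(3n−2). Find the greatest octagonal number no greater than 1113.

Solve n(3n−2) ≤ 1113 for integer n.
n = 19 gives 1045 ≤ 1113, while n = 20 gives 1160 > 1113; so the answer is 1045.

1045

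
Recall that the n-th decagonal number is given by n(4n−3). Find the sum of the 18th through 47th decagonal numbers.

132815

Σ i(4i−3) = 4Σi² − 3Σi over i = 18..47.
Σi = 1128 − 153 = 975 and Σi² = 35720 − 1785 = 33935.
4·33935 − 3·975 = 132815.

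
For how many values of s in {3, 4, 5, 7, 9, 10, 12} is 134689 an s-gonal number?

s = 3: P(3, 518) = 134421 and P(3, 519) = 134940; 134689 is not s-gonal.
s = 4: P(4, 367) = 134689. ✓
s = 5: P(5, 299) = 133952 and P(5, 300) = 134850; 134689 is not s-gonal.
s = 7: P(7, 232) = 134212 and P(7, 233) = 135373; 134689 is not s-gonal.
s = 9: P(9, 196) = 133966 and P(9, 197) = 135339; 134689 is not s-gonal.
s = 10: P(10, 183) = 133407 and P(10, 184) = 134872; 134689 is not s-gonal.
s = 12: P(12, 164) = 133824 and P(12, 165) = 135465; 134689 is not s-gonal.
Hits: s ∈ {4} → 1.

1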